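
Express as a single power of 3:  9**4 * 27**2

9**4 = 3**8; 27**2 = 3**6
Combine exponents: 3**14

3**14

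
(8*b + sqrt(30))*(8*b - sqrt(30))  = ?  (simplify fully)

(8*b)**2 - (sqrt(30))**2 = 64*b**2 - 30.

64*b**2 - 30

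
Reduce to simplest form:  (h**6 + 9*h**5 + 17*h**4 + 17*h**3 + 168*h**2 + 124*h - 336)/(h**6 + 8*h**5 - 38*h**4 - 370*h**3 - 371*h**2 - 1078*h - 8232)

Factor: h**6 + 9*h**5 + 17*h**4 + 17*h**3 + 168*h**2 + 124*h - 336 = (h**2 - 2*h + 7)*(h - 1)*(h + 4)*(h + 2)*(h + 6);  h**6 + 8*h**5 - 38*h**4 - 370*h**3 - 371*h**2 - 1078*h - 8232 = (h + 4)*(h + 6)*(h**2 - 2*h + 7)*(h + 7)*(h - 7)
Cancel the common factors (h**2 - 2*h + 7), (h + 4), (h + 6).

(h**2 + h - 2)/(h**2 - 49)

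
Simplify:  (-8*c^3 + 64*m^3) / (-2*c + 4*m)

4*c^2 + 8*c*m + 16*m^2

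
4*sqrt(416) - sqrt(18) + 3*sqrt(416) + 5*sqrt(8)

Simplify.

4*sqrt(416) = 16*sqrt(26); sqrt(18) = 3*sqrt(2); 3*sqrt(416) = 12*sqrt(26); 5*sqrt(8) = 10*sqrt(2)

7*sqrt(2) + 28*sqrt(26)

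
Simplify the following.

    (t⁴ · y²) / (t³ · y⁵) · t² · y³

t³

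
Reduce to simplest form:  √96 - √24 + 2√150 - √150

7*√6

√96 = 4*√6; √24 = 2*√6; 2√150 = 10*√6; √150 = 5*√6
Combine: (4 - 2 + 10 - 5)·√6 = 7*√6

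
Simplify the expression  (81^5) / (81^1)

81^5 = 3^20; 81^1 = 3^4
Combine exponents: 3^16

3^16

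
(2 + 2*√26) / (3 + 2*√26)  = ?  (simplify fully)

Multiply numerator and denominator by -2*√26 + 3.
Denominator becomes -95; numerator becomes -98 + 2*√26.

(-2*√26 + 98)/95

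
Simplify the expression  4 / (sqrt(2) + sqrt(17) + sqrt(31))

Group as (sqrt(2) + sqrt(31)) + sqrt(17); multiply by (sqrt(2) + sqrt(31)) - sqrt(17), then rationalise the remaining surd.

-8*sqrt(17) - 23*sqrt(2) + sqrt(1054) + 6*sqrt(31)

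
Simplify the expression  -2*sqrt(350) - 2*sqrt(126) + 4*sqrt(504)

2*sqrt(350) = 10*sqrt(14); 2*sqrt(126) = 6*sqrt(14); 4*sqrt(504) = 24*sqrt(14)
Combine: (-10 - 6 + 24)·sqrt(14) = 8*sqrt(14)

8*sqrt(14)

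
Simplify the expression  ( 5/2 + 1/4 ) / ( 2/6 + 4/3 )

Numerator: 5/2 + 1/4 = 11/4
Denominator: 2/6 + 4/3 = 5/3
Divide: (11/4) · (3/5) = 33/20

33/20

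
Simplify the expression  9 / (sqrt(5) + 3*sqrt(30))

Multiply numerator and denominator by -sqrt(5) + 3*sqrt(30).
Denominator becomes 265; numerator becomes -9*sqrt(5) + 27*sqrt(30).

(-9*sqrt(5) + 27*sqrt(30))/265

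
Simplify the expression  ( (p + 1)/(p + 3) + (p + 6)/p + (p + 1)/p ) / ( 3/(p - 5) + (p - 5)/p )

(3*p^3 - p^2 - 49*p - 105)/(p^3 - 4*p^2 + 4*p + 75)

Numerator: (p + 1)/(p + 3) + (p + 6)/p + (p + 1)/p = (3*p^2 + 14*p + 21)/(p^2 + 3*p)
Denominator: 3/(p - 5) + (p - 5)/p = (p^2 - 7*p + 25)/(p^2 - 5*p)
Divide: ((3*p^2 + 14*p + 21)/(p^2 + 3*p)) · ((p^2 - 5*p)/(p^2 - 7*p + 25)) = (3*p^3 - p^2 - 49*p - 105)/(p^3 - 4*p^2 + 4*p + 75)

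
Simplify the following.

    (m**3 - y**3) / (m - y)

Factor as (a-b)(a**2+ab+b**2) with a=m, b=y.

m**2 + m*y + y**2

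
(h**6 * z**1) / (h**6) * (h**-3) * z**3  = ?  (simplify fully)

Quotient: z**1
Multiply by (h**-3) * z**3: add exponents.

z**4/h**3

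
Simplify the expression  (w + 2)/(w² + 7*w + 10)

Factor: w² + 7*w + 10 = (w + 2)·(w + 5)
Cancel the common factor (w + 2).

1/(w + 5)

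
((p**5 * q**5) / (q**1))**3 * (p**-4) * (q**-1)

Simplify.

Inside the bracket: p**5 * q**4
Raise to the power 3: p**15 * q**12
Multiply by (p**-4) * (q**-1): add exponents.

p**11*q**11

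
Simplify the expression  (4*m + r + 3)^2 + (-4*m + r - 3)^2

Binomially expand both and collect terms in r, (4*m + 3).

32*m^2 + 48*m + 2*r^2 + 18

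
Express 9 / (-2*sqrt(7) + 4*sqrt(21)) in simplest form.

(9*sqrt(7) + 18*sqrt(21))/154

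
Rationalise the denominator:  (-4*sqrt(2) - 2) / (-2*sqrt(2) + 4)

Multiply numerator and denominator by 2*sqrt(2) + 4.
Denominator becomes 8; numerator becomes -20*sqrt(2) - 24.

(-5*sqrt(2) - 6)/2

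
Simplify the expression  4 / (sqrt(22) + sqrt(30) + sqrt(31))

Group as (sqrt(30) + sqrt(31)) + sqrt(22); multiply by (sqrt(30) + sqrt(31)) - sqrt(22), then rationalise the remaining surd.

(-16*sqrt(5115) + 84*sqrt(31) + 92*sqrt(30) + 156*sqrt(22))/2199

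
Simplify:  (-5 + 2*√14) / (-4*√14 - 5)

Multiply numerator and denominator by -5 + 4*√14.
Denominator becomes -199; numerator becomes -30*√14 + 137.

(-137 + 30*√14)/199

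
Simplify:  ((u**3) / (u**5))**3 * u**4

u**(-2)

Inside the bracket: (u**-2)
Raise to the power 3: (u**-6)
Multiply by u**4: add exponents.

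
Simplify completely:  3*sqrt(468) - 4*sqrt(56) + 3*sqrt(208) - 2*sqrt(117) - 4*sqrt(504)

3*sqrt(468) = 18*sqrt(13); 4*sqrt(56) = 8*sqrt(14); 3*sqrt(208) = 12*sqrt(13); 2*sqrt(117) = 6*sqrt(13); 4*sqrt(504) = 24*sqrt(14)

-32*sqrt(14) + 24*sqrt(13)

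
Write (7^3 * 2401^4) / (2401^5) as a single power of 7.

7^(-1)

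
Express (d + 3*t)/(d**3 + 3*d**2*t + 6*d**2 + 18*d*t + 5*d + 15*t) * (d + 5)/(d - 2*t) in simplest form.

-1/(-d**2 + 2*d*t - d + 2*t)

Factor: d**3 + 3*d**2*t + 6*d**2 + 18*d*t + 5*d + 15*t = (d + 5)*(d + 1)*(d + 3*t)
Cancel the common factors (d + 5), (d + 3*t).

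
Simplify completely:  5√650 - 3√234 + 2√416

5√650 = 25*√26; 3√234 = 9*√26; 2√416 = 8*√26
Combine: (25 - 9 + 8)·√26 = 24*√26

24*√26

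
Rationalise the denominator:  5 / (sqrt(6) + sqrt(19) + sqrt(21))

Group as (sqrt(19) + sqrt(21)) + sqrt(6); multiply by (sqrt(19) + sqrt(21)) - sqrt(6), then rationalise the remaining surd.

(-3*sqrt(266) + 2*sqrt(21) + 4*sqrt(19) + 17*sqrt(6))/44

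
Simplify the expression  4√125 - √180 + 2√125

24*√5

4√125 = 20*√5; √180 = 6*√5; 2√125 = 10*√5
Combine: (20 - 6 + 10)·√5 = 24*√5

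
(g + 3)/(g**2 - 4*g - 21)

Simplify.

1/(g - 7)

Factor: g**2 - 4*g - 21 = (g + 3)*(g - 7)
Cancel the common factor (g + 3).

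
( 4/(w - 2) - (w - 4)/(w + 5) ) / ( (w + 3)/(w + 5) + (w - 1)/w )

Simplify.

(-w^3 + 10*w^2 + 12*w)/(2*w^3 + 3*w^2 - 19*w + 10)

Numerator: 4/(w - 2) - (w - 4)/(w + 5) = (-w^2 + 10*w + 12)/(w^2 + 3*w - 10)
Denominator: (w + 3)/(w + 5) + (w - 1)/w = (2*w^2 + 7*w - 5)/(w^2 + 5*w)
Divide: ((-w^2 + 10*w + 12)/(w^2 + 3*w - 10)) · ((w^2 + 5*w)/(2*w^2 + 7*w - 5)) = (-w^3 + 10*w^2 + 12*w)/(2*w^3 + 3*w^2 - 19*w + 10)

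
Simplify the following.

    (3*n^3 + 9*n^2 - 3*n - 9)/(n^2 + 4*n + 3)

Factor: 3*n^3 + 9*n^2 - 3*n - 9 = 3*(n + 1)*(n - 1)*(n + 3);  n^2 + 4*n + 3 = (n + 1)*(n + 3)
Cancel the common factors (n + 1), (n + 3).

3*n - 3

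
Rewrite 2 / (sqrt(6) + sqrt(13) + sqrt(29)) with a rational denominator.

(-sqrt(2262) - 5*sqrt(29) + 11*sqrt(13) + 18*sqrt(6))/53

Group as (sqrt(6) + sqrt(29)) + sqrt(13); multiply by (sqrt(6) + sqrt(29)) - sqrt(13), then rationalise the remaining surd.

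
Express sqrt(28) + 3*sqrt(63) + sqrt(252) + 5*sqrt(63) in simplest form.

sqrt(28) = 2*sqrt(7); 3*sqrt(63) = 9*sqrt(7); sqrt(252) = 6*sqrt(7); 5*sqrt(63) = 15*sqrt(7)
Combine: (2 + 9 + 6 + 15)·sqrt(7) = 32*sqrt(7)

32*sqrt(7)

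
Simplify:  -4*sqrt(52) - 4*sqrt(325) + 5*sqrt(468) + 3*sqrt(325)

4*sqrt(52) = 8*sqrt(13); 4*sqrt(325) = 20*sqrt(13); 5*sqrt(468) = 30*sqrt(13); 3*sqrt(325) = 15*sqrt(13)
Combine: (-8 - 20 + 30 + 15)·sqrt(13) = 17*sqrt(13)

17*sqrt(13)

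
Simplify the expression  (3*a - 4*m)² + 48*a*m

After expansion: 9*a² + 24*a*m + 16*m² — a perfect-square trinomial.

(3*a + 4*m)²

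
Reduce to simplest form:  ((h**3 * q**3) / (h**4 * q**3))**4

h**(-4)

Inside the bracket: (h**-1)
Raise to the power 4: (h**-4)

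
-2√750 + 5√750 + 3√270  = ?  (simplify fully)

24*√30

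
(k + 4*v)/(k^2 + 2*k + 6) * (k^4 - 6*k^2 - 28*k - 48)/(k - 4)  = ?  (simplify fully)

k^2 + 4*k*v + 2*k + 8*v

Factor: k^4 - 6*k^2 - 28*k - 48 = (k + 2)*(k^2 + 2*k + 6)*(k - 4)
Cancel the common factors (k^2 + 2*k + 6), (k - 4).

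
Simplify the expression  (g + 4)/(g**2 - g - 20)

Factor: g**2 - g - 20 = (g + 4)*(g - 5)
Cancel the common factor (g + 4).

1/(g - 5)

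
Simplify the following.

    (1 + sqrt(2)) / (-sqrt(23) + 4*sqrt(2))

Multiply numerator and denominator by sqrt(23) + 4*sqrt(2).
Denominator becomes 9; numerator becomes sqrt(23) + 4*sqrt(2) + sqrt(46) + 8.

(sqrt(23) + 4*sqrt(2) + sqrt(46) + 8)/9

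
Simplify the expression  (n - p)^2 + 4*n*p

(n + p)^2

After expansion: n^2 + 2*n*p + p^2 — a perfect-square trinomial.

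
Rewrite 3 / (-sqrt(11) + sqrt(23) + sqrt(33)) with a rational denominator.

Group as (sqrt(23) + sqrt(33)) - sqrt(11); multiply by (sqrt(23) + sqrt(33)) + sqrt(11), then rationalise the remaining surd.

(-45*sqrt(11) + sqrt(33) + 21*sqrt(23) + 22*sqrt(69))/337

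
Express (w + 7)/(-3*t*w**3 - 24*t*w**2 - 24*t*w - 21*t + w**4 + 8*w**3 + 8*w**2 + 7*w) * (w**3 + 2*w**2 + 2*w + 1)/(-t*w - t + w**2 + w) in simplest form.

Factor: -3*t*w**3 - 24*t*w**2 - 24*t*w - 21*t + w**4 + 8*w**3 + 8*w**2 + 7*w = (w**2 + w + 1)*(w + 7)*(-3*t + w);  w**3 + 2*w**2 + 2*w + 1 = (w**2 + w + 1)*(w + 1);  -t*w - t + w**2 + w = (-t + w)*(w + 1)
Cancel the common factors (w**2 + w + 1), (w + 7), (w + 1).

1/(3*t**2 - 4*t*w + w**2)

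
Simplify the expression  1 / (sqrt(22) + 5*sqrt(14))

(-sqrt(22) + 5*sqrt(14))/328

Multiply numerator and denominator by -sqrt(22) + 5*sqrt(14).
Denominator becomes 328; numerator becomes -sqrt(22) + 5*sqrt(14).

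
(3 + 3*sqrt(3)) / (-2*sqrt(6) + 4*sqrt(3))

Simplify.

(sqrt(6) + 2*sqrt(3) + 3*sqrt(2) + 6)/4

Multiply numerator and denominator by 2*sqrt(6) + 4*sqrt(3).
Denominator becomes 24; numerator becomes 6*sqrt(6) + 12*sqrt(3) + 18*sqrt(2) + 36.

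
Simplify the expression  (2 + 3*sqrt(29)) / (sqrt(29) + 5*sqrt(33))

(-87 - 2*sqrt(29) + 10*sqrt(33) + 15*sqrt(957))/796

Multiply numerator and denominator by -5*sqrt(33) + sqrt(29).
Denominator becomes -796; numerator becomes -15*sqrt(957) - 10*sqrt(33) + 2*sqrt(29) + 87.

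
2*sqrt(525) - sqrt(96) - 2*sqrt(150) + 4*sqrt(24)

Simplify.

-6*sqrt(6) + 10*sqrt(21)

2*sqrt(525) = 10*sqrt(21); sqrt(96) = 4*sqrt(6); 2*sqrt(150) = 10*sqrt(6); 4*sqrt(24) = 8*sqrt(6)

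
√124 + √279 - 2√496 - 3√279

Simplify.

√124 = 2*√31; √279 = 3*√31; 2√496 = 8*√31; 3√279 = 9*√31
Combine: (2 + 3 - 8 - 9)·√31 = -12*√31

-12*√31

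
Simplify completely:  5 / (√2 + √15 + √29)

Group as (√2 + √29) + √15; multiply by (√2 + √29) - √15, then rationalise the remaining surd.

(-40*√15 - 105*√2 + 5*√870 + 30*√29)/12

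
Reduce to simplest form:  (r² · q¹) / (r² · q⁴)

q^(-3)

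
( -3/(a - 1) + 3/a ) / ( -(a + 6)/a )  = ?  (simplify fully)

3/(a**2 + 5*a - 6)

Numerator: -3/(a - 1) + 3/a = -3/(a**2 - a)
Denominator: -(a + 6)/a = (-a - 6)/a
Divide: (-3/(a**2 - a)) · (a/(-a - 6)) = 3/(a**2 + 5*a - 6)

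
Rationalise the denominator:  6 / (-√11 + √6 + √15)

(-15*√11 + 3*√15 + 30*√6 + 9*√110)/65

Group as (√6 + √15) - √11; multiply by (√6 + √15) + √11, then rationalise the remaining surd.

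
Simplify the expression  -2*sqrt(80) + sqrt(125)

-3*sqrt(5)

2*sqrt(80) = 8*sqrt(5); sqrt(125) = 5*sqrt(5)
Combine: (-8 + 5)·sqrt(5) = -3*sqrt(5)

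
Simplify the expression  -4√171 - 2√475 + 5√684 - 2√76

4√171 = 12*√19; 2√475 = 10*√19; 5√684 = 30*√19; 2√76 = 4*√19
Combine: (-12 - 10 + 30 - 4)·√19 = 4*√19

4*√19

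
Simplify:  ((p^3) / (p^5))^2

Inside the bracket: (p^-2)
Raise to the power 2: (p^-4)

p^(-4)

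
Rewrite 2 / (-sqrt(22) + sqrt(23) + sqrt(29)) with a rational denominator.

(-15*sqrt(22) + 8*sqrt(29) + 14*sqrt(23) + sqrt(14674))/442

Group as (sqrt(23) + sqrt(29)) - sqrt(22); multiply by (sqrt(23) + sqrt(29)) + sqrt(22), then rationalise the remaining surd.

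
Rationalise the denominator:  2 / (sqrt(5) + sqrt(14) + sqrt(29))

(-sqrt(2030) - 5*sqrt(29) + 10*sqrt(14) + 19*sqrt(5))/45

Group as (sqrt(14) + sqrt(29)) + sqrt(5); multiply by (sqrt(14) + sqrt(29)) - sqrt(5), then rationalise the remaining surd.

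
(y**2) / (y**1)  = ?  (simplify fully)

y

Quotient: y**1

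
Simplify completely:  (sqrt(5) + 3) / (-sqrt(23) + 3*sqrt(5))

(sqrt(115) + 3*sqrt(23) + 15 + 9*sqrt(5))/22

Multiply numerator and denominator by sqrt(23) + 3*sqrt(5).
Denominator becomes 22; numerator becomes sqrt(115) + 3*sqrt(23) + 15 + 9*sqrt(5).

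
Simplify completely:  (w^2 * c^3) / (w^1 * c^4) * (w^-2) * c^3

c^2/w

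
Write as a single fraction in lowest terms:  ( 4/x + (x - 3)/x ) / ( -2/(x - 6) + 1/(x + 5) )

(-x³ + 31*x + 30)/(x² + 16*x)

Numerator: 4/x + (x - 3)/x = (x + 1)/x
Denominator: -2/(x - 6) + 1/(x + 5) = (-x - 16)/(x² - x - 30)
Divide: ((x + 1)/x) · ((x² - x - 30)/(-x - 16)) = (-x³ + 31*x + 30)/(x² + 16*x)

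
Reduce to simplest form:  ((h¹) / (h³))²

h^(-4)

Inside the bracket: (h^-2)
Raise to the power 2: (h^-4)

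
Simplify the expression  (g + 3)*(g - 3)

g^2 - 9

(g)^2 - (3)^2 = g^2 - 9.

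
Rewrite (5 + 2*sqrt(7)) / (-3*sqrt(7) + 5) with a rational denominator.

Multiply numerator and denominator by 5 + 3*sqrt(7).
Denominator becomes -38; numerator becomes 25*sqrt(7) + 67.

(-67 - 25*sqrt(7))/38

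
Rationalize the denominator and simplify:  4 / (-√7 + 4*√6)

(4*√7 + 16*√6)/89

Multiply numerator and denominator by √7 + 4*√6.
Denominator becomes 89; numerator becomes 4*√7 + 16*√6.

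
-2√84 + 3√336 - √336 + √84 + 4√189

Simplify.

18*√21

2√84 = 4*√21; 3√336 = 12*√21; √336 = 4*√21; √84 = 2*√21; 4√189 = 12*√21
Combine: (-4 + 12 - 4 + 2 + 12)·√21 = 18*√21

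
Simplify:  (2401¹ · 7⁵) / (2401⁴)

7^(-7)

2401¹ = 7^4; 7⁵ = 7^5; 2401⁴ = 7^16
Combine exponents: 7^(-7)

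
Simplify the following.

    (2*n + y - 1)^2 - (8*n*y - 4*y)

(-2*n + y + 1)^2

Expand the square and combine the (8*n*y - 4*y) term.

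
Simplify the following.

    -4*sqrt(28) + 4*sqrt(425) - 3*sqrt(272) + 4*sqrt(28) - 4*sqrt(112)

4*sqrt(28) = 8*sqrt(7); 4*sqrt(425) = 20*sqrt(17); 3*sqrt(272) = 12*sqrt(17); 4*sqrt(28) = 8*sqrt(7); 4*sqrt(112) = 16*sqrt(7)

-16*sqrt(7) + 8*sqrt(17)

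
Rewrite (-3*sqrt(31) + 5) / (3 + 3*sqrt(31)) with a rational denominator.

(-49 + 4*sqrt(31))/45

Multiply numerator and denominator by -3*sqrt(31) + 3.
Denominator becomes -270; numerator becomes -24*sqrt(31) + 294.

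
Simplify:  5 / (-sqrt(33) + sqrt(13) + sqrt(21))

(-5*sqrt(33) + 125*sqrt(21) + 205*sqrt(13) + 30*sqrt(1001))/1091

Group as (sqrt(13) + sqrt(21)) - sqrt(33); multiply by (sqrt(13) + sqrt(21)) + sqrt(33), then rationalise the remaining surd.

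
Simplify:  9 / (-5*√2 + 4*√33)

Multiply numerator and denominator by 5*√2 + 4*√33.
Denominator becomes 478; numerator becomes 45*√2 + 36*√33.

(45*√2 + 36*√33)/478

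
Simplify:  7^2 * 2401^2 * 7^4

7^2 = 7^2; 2401^2 = 7^8; 7^4 = 7^4
Combine exponents: 7^14

7^14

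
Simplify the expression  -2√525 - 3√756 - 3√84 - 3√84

-40*√21

2√525 = 10*√21; 3√756 = 18*√21; 3√84 = 6*√21; 3√84 = 6*√21
Combine: (-10 - 18 - 6 - 6)·√21 = -40*√21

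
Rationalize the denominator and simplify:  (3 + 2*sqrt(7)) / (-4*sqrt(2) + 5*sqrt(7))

(12*sqrt(2) + 8*sqrt(14) + 15*sqrt(7) + 70)/143

Multiply numerator and denominator by 4*sqrt(2) + 5*sqrt(7).
Denominator becomes 143; numerator becomes 12*sqrt(2) + 8*sqrt(14) + 15*sqrt(7) + 70.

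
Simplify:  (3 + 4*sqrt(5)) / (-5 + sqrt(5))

Multiply numerator and denominator by -5 - sqrt(5).
Denominator becomes 20; numerator becomes -23*sqrt(5) - 35.

(-23*sqrt(5) - 35)/20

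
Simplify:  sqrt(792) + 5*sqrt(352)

sqrt(792) = 6*sqrt(22); 5*sqrt(352) = 20*sqrt(22)
Combine: (6 + 20)·sqrt(22) = 26*sqrt(22)

26*sqrt(22)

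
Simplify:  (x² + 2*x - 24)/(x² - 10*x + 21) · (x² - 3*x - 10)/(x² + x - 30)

Factor: x² + 2*x - 24 = (x - 4)·(x + 6);  x² - 10*x + 21 = (x - 3)·(x - 7);  x² - 3*x - 10 = (x - 5)·(x + 2);  x² + x - 30 = (x - 5)·(x + 6)
Cancel the common factors (x - 5), (x + 6).

(x² - 2*x - 8)/(x² - 10*x + 21)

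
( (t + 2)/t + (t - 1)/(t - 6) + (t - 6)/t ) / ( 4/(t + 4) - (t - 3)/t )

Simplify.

(-3*t^3 + 5*t^2 + 44*t - 96)/(t^3 - 9*t^2 + 6*t + 72)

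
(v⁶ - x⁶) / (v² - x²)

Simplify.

v⁶ - x⁶ factors as -(-v + x)*(v + x)*(v² - v*x + x²)*(v² + v*x + x²).

v⁴ + v²*x² + x⁴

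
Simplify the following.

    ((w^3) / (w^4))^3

w^(-3)

Inside the bracket: (w^-1)
Raise to the power 3: (w^-3)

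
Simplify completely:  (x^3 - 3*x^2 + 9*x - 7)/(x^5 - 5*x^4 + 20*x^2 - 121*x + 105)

Factor: x^3 - 3*x^2 + 9*x - 7 = (x^2 - 2*x + 7)*(x - 1);  x^5 - 5*x^4 + 20*x^2 - 121*x + 105 = (x + 3)*(x - 5)*(x - 1)*(x^2 - 2*x + 7)
Cancel the common factors (x^2 - 2*x + 7), (x - 1).

1/(x^2 - 2*x - 15)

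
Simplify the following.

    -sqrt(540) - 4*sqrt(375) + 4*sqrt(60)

sqrt(540) = 6*sqrt(15); 4*sqrt(375) = 20*sqrt(15); 4*sqrt(60) = 8*sqrt(15)
Combine: (-6 - 20 + 8)·sqrt(15) = -18*sqrt(15)

-18*sqrt(15)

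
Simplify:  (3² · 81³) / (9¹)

3² = 3^2; 81³ = 3^12; 9¹ = 3^2
Combine exponents: 3^12

3^12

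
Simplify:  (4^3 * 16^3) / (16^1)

4^3 = 2^6; 16^3 = 2^12; 16^1 = 2^4
Combine exponents: 2^14

2^14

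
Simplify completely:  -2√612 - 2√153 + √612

-12*√17

2√612 = 12*√17; 2√153 = 6*√17; √612 = 6*√17
Combine: (-12 - 6 + 6)·√17 = -12*√17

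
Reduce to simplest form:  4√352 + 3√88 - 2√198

16*√22

4√352 = 16*√22; 3√88 = 6*√22; 2√198 = 6*√22
Combine: (16 + 6 - 6)·√22 = 16*√22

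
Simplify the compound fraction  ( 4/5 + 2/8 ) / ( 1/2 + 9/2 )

21/100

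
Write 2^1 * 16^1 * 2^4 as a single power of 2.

2^9

2^1 = 2^1; 16^1 = 2^4; 2^4 = 2^4
Combine exponents: 2^9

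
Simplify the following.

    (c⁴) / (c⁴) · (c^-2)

c^(-2)

Quotient: 1
Multiply by (c^-2): add exponents.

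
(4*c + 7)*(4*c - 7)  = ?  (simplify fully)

16*c^2 - 49

(4*c)^2 - (7)^2 = 16*c^2 - 49.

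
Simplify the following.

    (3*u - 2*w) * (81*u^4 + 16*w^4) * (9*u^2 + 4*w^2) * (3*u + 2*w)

((3*u)+(2*w))((3*u)-(2*w)) = 9*u^2 - 4*w^2; continue pairing.

6561*u^8 - 256*w^8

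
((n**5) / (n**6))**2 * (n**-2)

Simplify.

n**(-4)

Inside the bracket: (n**-1)
Raise to the power 2: (n**-2)
Multiply by (n**-2): add exponents.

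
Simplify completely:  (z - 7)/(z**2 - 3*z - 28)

1/(z + 4)

Factor: z**2 - 3*z - 28 = (z - 7)*(z + 4)
Cancel the common factor (z - 7).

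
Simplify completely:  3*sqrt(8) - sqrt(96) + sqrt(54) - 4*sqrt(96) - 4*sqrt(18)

-17*sqrt(6) - 6*sqrt(2)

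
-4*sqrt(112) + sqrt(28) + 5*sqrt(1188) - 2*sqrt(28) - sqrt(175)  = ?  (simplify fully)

4*sqrt(112) = 16*sqrt(7); sqrt(28) = 2*sqrt(7); 5*sqrt(1188) = 30*sqrt(33); 2*sqrt(28) = 4*sqrt(7); sqrt(175) = 5*sqrt(7)

-23*sqrt(7) + 30*sqrt(33)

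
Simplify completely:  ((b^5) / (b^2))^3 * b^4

Inside the bracket: b^3
Raise to the power 3: b^9
Multiply by b^4: add exponents.

b^13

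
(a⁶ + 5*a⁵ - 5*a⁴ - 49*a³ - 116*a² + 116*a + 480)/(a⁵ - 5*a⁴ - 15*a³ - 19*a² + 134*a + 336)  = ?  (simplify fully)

Factor: a⁶ + 5*a⁵ - 5*a⁴ - 49*a³ - 116*a² + 116*a + 480 = (a + 2)·(a - 2)·(a - 3)·(a + 5)·(a² + 3*a + 8);  a⁵ - 5*a⁴ - 15*a³ - 19*a² + 134*a + 336 = (a - 3)·(a + 2)·(a² + 3*a + 8)·(a - 7)
Cancel the common factors (a² + 3*a + 8), (a + 2), (a - 3).

(a² + 3*a - 10)/(a - 7)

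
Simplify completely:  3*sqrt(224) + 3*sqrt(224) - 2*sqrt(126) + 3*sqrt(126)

3*sqrt(224) = 12*sqrt(14); 3*sqrt(224) = 12*sqrt(14); 2*sqrt(126) = 6*sqrt(14); 3*sqrt(126) = 9*sqrt(14)
Combine: (12 + 12 - 6 + 9)·sqrt(14) = 27*sqrt(14)

27*sqrt(14)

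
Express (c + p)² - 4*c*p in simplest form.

(c - p)²

Expand the square and combine the 4*c*p term.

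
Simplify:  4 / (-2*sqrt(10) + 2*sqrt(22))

Multiply numerator and denominator by 2*sqrt(10) + 2*sqrt(22).
Denominator becomes 48; numerator becomes 8*sqrt(10) + 8*sqrt(22).

(sqrt(10) + sqrt(22))/6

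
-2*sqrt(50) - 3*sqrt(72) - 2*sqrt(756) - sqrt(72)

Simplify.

2*sqrt(50) = 10*sqrt(2); 3*sqrt(72) = 18*sqrt(2); 2*sqrt(756) = 12*sqrt(21); sqrt(72) = 6*sqrt(2)

-12*sqrt(21) - 34*sqrt(2)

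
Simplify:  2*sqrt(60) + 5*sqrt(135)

19*sqrt(15)

2*sqrt(60) = 4*sqrt(15); 5*sqrt(135) = 15*sqrt(15)
Combine: (4 + 15)·sqrt(15) = 19*sqrt(15)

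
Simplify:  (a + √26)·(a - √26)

a² - 26

Difference of squares with P = a, Q = √26.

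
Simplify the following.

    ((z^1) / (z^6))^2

z^(-10)

Inside the bracket: (z^-5)
Raise to the power 2: (z^-10)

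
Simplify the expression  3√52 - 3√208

-6*√13

3√52 = 6*√13; 3√208 = 12*√13
Combine: (6 - 12)·√13 = -6*√13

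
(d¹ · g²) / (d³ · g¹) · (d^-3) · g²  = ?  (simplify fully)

g³/d⁵

Quotient: (d^-2) · g¹
Multiply by (d^-3) · g²: add exponents.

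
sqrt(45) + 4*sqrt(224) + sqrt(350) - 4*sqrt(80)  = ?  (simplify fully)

-13*sqrt(5) + 21*sqrt(14)

sqrt(45) = 3*sqrt(5); 4*sqrt(224) = 16*sqrt(14); sqrt(350) = 5*sqrt(14); 4*sqrt(80) = 16*sqrt(5)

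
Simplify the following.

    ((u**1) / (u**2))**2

u**(-2)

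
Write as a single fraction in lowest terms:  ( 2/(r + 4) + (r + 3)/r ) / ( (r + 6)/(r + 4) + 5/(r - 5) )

Numerator: 2/(r + 4) + (r + 3)/r = (r^2 + 9*r + 12)/(r^2 + 4*r)
Denominator: (r + 6)/(r + 4) + 5/(r - 5) = (r^2 + 6*r - 10)/(r^2 - r - 20)
Divide: ((r^2 + 9*r + 12)/(r^2 + 4*r)) · ((r^2 - r - 20)/(r^2 + 6*r - 10)) = (r^3 + 4*r^2 - 33*r - 60)/(r^3 + 6*r^2 - 10*r)

(r^3 + 4*r^2 - 33*r - 60)/(r^3 + 6*r^2 - 10*r)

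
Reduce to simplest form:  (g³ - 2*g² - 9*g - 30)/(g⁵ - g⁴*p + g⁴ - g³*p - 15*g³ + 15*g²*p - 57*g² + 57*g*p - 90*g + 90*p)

Factor: g³ - 2*g² - 9*g - 30 = (g² + 3*g + 6)·(g - 5);  g⁵ - g⁴*p + g⁴ - g³*p - 15*g³ + 15*g²*p - 57*g² + 57*g*p - 90*g + 90*p = (g + 3)·(g - p)·(g - 5)·(g² + 3*g + 6)
Cancel the common factors (g² + 3*g + 6), (g - 5).

-1/(-g² + g*p - 3*g + 3*p)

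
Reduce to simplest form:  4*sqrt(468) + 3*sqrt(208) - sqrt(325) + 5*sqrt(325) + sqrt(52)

58*sqrt(13)

4*sqrt(468) = 24*sqrt(13); 3*sqrt(208) = 12*sqrt(13); sqrt(325) = 5*sqrt(13); 5*sqrt(325) = 25*sqrt(13); sqrt(52) = 2*sqrt(13)
Combine: (24 + 12 - 5 + 25 + 2)·sqrt(13) = 58*sqrt(13)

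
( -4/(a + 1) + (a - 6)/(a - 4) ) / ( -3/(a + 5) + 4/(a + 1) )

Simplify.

(a^3 - 4*a^2 - 35*a + 50)/(a^2 + 13*a - 68)

Numerator: -4/(a + 1) + (a - 6)/(a - 4) = (a^2 - 9*a + 10)/(a^2 - 3*a - 4)
Denominator: -3/(a + 5) + 4/(a + 1) = (a + 17)/(a^2 + 6*a + 5)
Divide: ((a^2 - 9*a + 10)/(a^2 - 3*a - 4)) · ((a^2 + 6*a + 5)/(a + 17)) = (a^3 - 4*a^2 - 35*a + 50)/(a^2 + 13*a - 68)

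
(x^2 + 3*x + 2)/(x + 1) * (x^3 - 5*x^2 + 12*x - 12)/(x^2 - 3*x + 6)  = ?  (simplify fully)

x^2 - 4

Factor: x^2 + 3*x + 2 = (x + 1)*(x + 2);  x^3 - 5*x^2 + 12*x - 12 = (x^2 - 3*x + 6)*(x - 2)
Cancel the common factors (x^2 - 3*x + 6), (x + 1).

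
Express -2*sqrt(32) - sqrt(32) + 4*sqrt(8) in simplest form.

-4*sqrt(2)

2*sqrt(32) = 8*sqrt(2); sqrt(32) = 4*sqrt(2); 4*sqrt(8) = 8*sqrt(2)
Combine: (-8 - 4 + 8)·sqrt(2) = -4*sqrt(2)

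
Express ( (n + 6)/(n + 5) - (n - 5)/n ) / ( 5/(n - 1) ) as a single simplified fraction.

Numerator: (n + 6)/(n + 5) - (n - 5)/n = (6*n + 25)/(n² + 5*n)
Denominator: 5/(n - 1) = 5/(n - 1)
Divide: ((6*n + 25)/(n² + 5*n)) · (n/5 - 1/5) = (6*n² + 19*n - 25)/(5*n² + 25*n)

(6*n² + 19*n - 25)/(5*n² + 25*n)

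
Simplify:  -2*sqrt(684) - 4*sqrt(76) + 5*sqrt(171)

-5*sqrt(19)

2*sqrt(684) = 12*sqrt(19); 4*sqrt(76) = 8*sqrt(19); 5*sqrt(171) = 15*sqrt(19)
Combine: (-12 - 8 + 15)·sqrt(19) = -5*sqrt(19)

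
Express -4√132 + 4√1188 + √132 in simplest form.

4√132 = 8*√33; 4√1188 = 24*√33; √132 = 2*√33
Combine: (-8 + 24 + 2)·√33 = 18*√33

18*√33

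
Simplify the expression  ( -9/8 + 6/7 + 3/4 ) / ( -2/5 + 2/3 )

Numerator: -9/8 + 6/7 + 3/4 = 27/56
Denominator: -2/5 + 2/3 = 4/15
Divide: (27/56) · (15/4) = 405/224

405/224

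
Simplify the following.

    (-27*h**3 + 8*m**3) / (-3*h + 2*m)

9*h**2 + 6*h*m + 4*m**2

(2*m)**3 - (3*h)**3 = (-3*h + 2*m)(9*h**2 + 6*h*m + 4*m**2).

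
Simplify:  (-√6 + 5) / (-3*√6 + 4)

Multiply numerator and denominator by 4 + 3*√6.
Denominator becomes -38; numerator becomes 2 + 11*√6.

(-11*√6 - 2)/38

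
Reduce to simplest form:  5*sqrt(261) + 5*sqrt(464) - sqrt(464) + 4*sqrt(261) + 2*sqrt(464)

51*sqrt(29)

5*sqrt(261) = 15*sqrt(29); 5*sqrt(464) = 20*sqrt(29); sqrt(464) = 4*sqrt(29); 4*sqrt(261) = 12*sqrt(29); 2*sqrt(464) = 8*sqrt(29)
Combine: (15 + 20 - 4 + 12 + 8)·sqrt(29) = 51*sqrt(29)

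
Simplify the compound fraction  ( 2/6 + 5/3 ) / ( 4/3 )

Numerator: 2/6 + 5/3 = 2
Denominator: 4/3 = 4/3
Divide: (2) · (3/4) = 3/2

3/2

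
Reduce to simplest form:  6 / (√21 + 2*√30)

(-2*√21 + 4*√30)/33

Multiply numerator and denominator by -√21 + 2*√30.
Denominator becomes 99; numerator becomes -6*√21 + 12*√30.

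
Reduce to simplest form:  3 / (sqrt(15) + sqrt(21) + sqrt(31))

Group as (sqrt(15) + sqrt(21)) + sqrt(31); multiply by (sqrt(15) + sqrt(21)) - sqrt(31), then rationalise the remaining surd.

(-18*sqrt(1085) + 15*sqrt(31) + 75*sqrt(21) + 111*sqrt(15))/1235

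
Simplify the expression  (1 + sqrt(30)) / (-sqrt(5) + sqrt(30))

(sqrt(5) + sqrt(30) + 5*sqrt(6) + 30)/25

Multiply numerator and denominator by sqrt(5) + sqrt(30).
Denominator becomes 25; numerator becomes sqrt(5) + sqrt(30) + 5*sqrt(6) + 30.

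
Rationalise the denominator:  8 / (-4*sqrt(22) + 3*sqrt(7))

(-32*sqrt(22) - 24*sqrt(7))/289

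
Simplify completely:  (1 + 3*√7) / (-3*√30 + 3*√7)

(-3*√210 - 21 - √30 - √7)/69

Multiply numerator and denominator by 3*√7 + 3*√30.
Denominator becomes -207; numerator becomes 3*√7 + 3*√30 + 63 + 9*√210.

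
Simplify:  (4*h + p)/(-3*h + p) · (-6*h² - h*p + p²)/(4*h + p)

Factor: -6*h² - h*p + p² = (2*h + p)·(-3*h + p)
Cancel the common factors (-3*h + p), (4*h + p).

2*h + p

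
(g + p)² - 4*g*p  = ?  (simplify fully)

Expanding gives g² - 2*g*p + p², a perfect square.

(g - p)²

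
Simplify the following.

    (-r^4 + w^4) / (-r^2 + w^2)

Difference of fourth powers: factor out (-r^2 + w^2).

r^2 + w^2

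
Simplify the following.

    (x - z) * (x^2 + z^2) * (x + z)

x^4 - z^4

(x+z)(x-z) = x^2 - z^2; continue pairing.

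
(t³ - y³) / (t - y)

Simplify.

Apply the difference-of-cubes factorisation and cancel (t - y).

t² + t*y + y²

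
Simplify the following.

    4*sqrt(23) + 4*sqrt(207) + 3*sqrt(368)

4*sqrt(23) = 4*sqrt(23); 4*sqrt(207) = 12*sqrt(23); 3*sqrt(368) = 12*sqrt(23)
Combine: (4 + 12 + 12)·sqrt(23) = 28*sqrt(23)

28*sqrt(23)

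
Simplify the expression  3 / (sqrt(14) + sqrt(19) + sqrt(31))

Group as (sqrt(14) + sqrt(19)) + sqrt(31); multiply by (sqrt(14) + sqrt(19)) - sqrt(31), then rationalise the remaining surd.

(-3*sqrt(8246) + 3*sqrt(31) + 39*sqrt(19) + 54*sqrt(14))/530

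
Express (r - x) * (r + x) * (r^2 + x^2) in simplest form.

r^4 - x^4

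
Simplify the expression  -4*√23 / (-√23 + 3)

Multiply numerator and denominator by 3 + √23.
Denominator becomes -14; numerator becomes -92 - 12*√23.

(6*√23 + 46)/7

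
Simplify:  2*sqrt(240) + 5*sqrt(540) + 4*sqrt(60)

2*sqrt(240) = 8*sqrt(15); 5*sqrt(540) = 30*sqrt(15); 4*sqrt(60) = 8*sqrt(15)
Combine: (8 + 30 + 8)·sqrt(15) = 46*sqrt(15)

46*sqrt(15)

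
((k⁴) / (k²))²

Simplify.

Inside the bracket: k²
Raise to the power 2: k⁴

k⁴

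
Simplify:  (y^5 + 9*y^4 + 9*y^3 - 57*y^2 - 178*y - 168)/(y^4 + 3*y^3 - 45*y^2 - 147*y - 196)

(y^2 - y - 6)/(y - 7)

Factor: y^5 + 9*y^4 + 9*y^3 - 57*y^2 - 178*y - 168 = (y + 2)*(y - 3)*(y^2 + 3*y + 4)*(y + 7);  y^4 + 3*y^3 - 45*y^2 - 147*y - 196 = (y^2 + 3*y + 4)*(y - 7)*(y + 7)
Cancel the common factors (y^2 + 3*y + 4), (y + 7).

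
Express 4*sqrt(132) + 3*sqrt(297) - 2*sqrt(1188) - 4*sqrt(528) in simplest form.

4*sqrt(132) = 8*sqrt(33); 3*sqrt(297) = 9*sqrt(33); 2*sqrt(1188) = 12*sqrt(33); 4*sqrt(528) = 16*sqrt(33)
Combine: (8 + 9 - 12 - 16)·sqrt(33) = -11*sqrt(33)

-11*sqrt(33)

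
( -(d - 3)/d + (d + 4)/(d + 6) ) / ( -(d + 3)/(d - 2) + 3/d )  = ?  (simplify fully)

(-d^2 - 16*d + 36)/(d^3 + 6*d^2 + 6*d + 36)

Numerator: -(d - 3)/d + (d + 4)/(d + 6) = (d + 18)/(d^2 + 6*d)
Denominator: -(d + 3)/(d - 2) + 3/d = (-d^2 - 6)/(d^2 - 2*d)
Divide: ((d + 18)/(d^2 + 6*d)) · ((d^2 - 2*d)/(-d^2 - 6)) = (-d^2 - 16*d + 36)/(d^3 + 6*d^2 + 6*d + 36)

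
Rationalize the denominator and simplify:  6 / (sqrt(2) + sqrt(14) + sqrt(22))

Group as (sqrt(14) + sqrt(22)) + sqrt(2); multiply by (sqrt(14) + sqrt(22)) - sqrt(2), then rationalise the remaining surd.

(-6*sqrt(154) - 9*sqrt(22) + 15*sqrt(14) + 51*sqrt(2))/19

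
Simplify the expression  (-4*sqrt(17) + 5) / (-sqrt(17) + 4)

Multiply numerator and denominator by 4 + sqrt(17).
Denominator becomes -1; numerator becomes -48 - 11*sqrt(17).

11*sqrt(17) + 48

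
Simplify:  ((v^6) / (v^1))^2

Inside the bracket: v^5
Raise to the power 2: v^10

v^10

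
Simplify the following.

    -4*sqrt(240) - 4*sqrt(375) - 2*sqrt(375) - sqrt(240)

-50*sqrt(15)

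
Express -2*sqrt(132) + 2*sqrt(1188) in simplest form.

2*sqrt(132) = 4*sqrt(33); 2*sqrt(1188) = 12*sqrt(33)
Combine: (-4 + 12)·sqrt(33) = 8*sqrt(33)

8*sqrt(33)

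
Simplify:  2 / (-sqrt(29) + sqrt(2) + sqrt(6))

(-42*sqrt(29) - 50*sqrt(6) - 66*sqrt(2) - 8*sqrt(87))/393

Group as (sqrt(2) + sqrt(6)) - sqrt(29); multiply by (sqrt(2) + sqrt(6)) + sqrt(29), then rationalise the remaining surd.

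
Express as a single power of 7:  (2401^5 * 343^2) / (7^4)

7^22

2401^5 = 7^20; 343^2 = 7^6; 7^4 = 7^4
Combine exponents: 7^22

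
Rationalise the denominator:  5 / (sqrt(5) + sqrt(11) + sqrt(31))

-25*sqrt(11) - 37*sqrt(5) + 2*sqrt(1705) + 15*sqrt(31)

Group as (sqrt(5) + sqrt(11)) + sqrt(31); multiply by (sqrt(5) + sqrt(11)) - sqrt(31), then rationalise the remaining surd.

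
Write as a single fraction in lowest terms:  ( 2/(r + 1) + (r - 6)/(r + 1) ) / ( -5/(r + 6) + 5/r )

(r**3 + 2*r**2 - 24*r)/(30*r + 30)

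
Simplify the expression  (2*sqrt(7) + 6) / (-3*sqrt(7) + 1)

Multiply numerator and denominator by 1 + 3*sqrt(7).
Denominator becomes -62; numerator becomes 48 + 20*sqrt(7).

(-10*sqrt(7) - 24)/31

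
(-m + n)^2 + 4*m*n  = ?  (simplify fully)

(m + n)^2

After expansion: m^2 + 2*m*n + n^2 — a perfect-square trinomial.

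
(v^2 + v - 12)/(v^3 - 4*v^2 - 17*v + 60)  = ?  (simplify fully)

1/(v - 5)

Factor: v^2 + v - 12 = (v + 4)*(v - 3);  v^3 - 4*v^2 - 17*v + 60 = (v + 4)*(v - 5)*(v - 3)
Cancel the common factors (v - 3), (v + 4).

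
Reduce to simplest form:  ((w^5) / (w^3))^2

w^4

Inside the bracket: w^2
Raise to the power 2: w^4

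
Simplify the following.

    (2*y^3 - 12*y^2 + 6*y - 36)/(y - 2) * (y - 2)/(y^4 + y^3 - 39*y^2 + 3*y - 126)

2/(y + 7)

Factor: 2*y^3 - 12*y^2 + 6*y - 36 = 2*(y^2 + 3)*(y - 6);  y^4 + y^3 - 39*y^2 + 3*y - 126 = (y + 7)*(y - 6)*(y^2 + 3)
Cancel the common factors (y^2 + 3), (y - 6), (y - 2).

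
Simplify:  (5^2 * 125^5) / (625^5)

5^(-3)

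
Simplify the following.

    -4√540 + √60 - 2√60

4√540 = 24*√15; √60 = 2*√15; 2√60 = 4*√15
Combine: (-24 + 2 - 4)·√15 = -26*√15

-26*√15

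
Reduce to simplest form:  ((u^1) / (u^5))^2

Inside the bracket: (u^-4)
Raise to the power 2: (u^-8)

u^(-8)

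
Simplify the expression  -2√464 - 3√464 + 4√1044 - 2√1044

-8*√29

2√464 = 8*√29; 3√464 = 12*√29; 4√1044 = 24*√29; 2√1044 = 12*√29
Combine: (-8 - 12 + 24 - 12)·√29 = -8*√29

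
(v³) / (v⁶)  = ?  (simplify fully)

Quotient: (v^-3)

v^(-3)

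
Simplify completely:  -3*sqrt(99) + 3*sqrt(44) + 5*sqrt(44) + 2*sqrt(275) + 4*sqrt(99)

29*sqrt(11)

3*sqrt(99) = 9*sqrt(11); 3*sqrt(44) = 6*sqrt(11); 5*sqrt(44) = 10*sqrt(11); 2*sqrt(275) = 10*sqrt(11); 4*sqrt(99) = 12*sqrt(11)
Combine: (-9 + 6 + 10 + 10 + 12)·sqrt(11) = 29*sqrt(11)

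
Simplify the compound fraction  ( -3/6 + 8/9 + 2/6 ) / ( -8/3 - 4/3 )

Numerator: -3/6 + 8/9 + 2/6 = 13/18
Denominator: -8/3 - 4/3 = -4
Divide: (13/18) · (-1/4) = -13/72

-13/72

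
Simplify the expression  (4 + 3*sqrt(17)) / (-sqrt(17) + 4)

Multiply numerator and denominator by 4 + sqrt(17).
Denominator becomes -1; numerator becomes 16*sqrt(17) + 67.

-67 - 16*sqrt(17)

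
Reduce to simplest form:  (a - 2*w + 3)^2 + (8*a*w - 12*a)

Expanding gives a^2 + 4*a*w - 6*a + 4*w^2 - 12*w + 9, a perfect square.

(a + 2*w - 3)^2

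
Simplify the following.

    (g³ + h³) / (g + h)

g² - g*h + h²

Factor as (a+b)(a^2-ab+b^2) with a=g, b=h.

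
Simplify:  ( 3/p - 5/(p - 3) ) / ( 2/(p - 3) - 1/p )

(-2*p - 9)/(p + 3)

Numerator: 3/p - 5/(p - 3) = (-2*p - 9)/(p^2 - 3*p)
Denominator: 2/(p - 3) - 1/p = (p + 3)/(p^2 - 3*p)
Divide: ((-2*p - 9)/(p^2 - 3*p)) · ((p^2 - 3*p)/(p + 3)) = (-2*p - 9)/(p + 3)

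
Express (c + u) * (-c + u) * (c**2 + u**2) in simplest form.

Telescope via difference of squares: (u+c)(u-c) = -c**2 + u**2, then repeat with the next factor.

-c**4 + u**4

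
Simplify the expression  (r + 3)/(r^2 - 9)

1/(r - 3)

Factor: r^2 - 9 = (r - 3)*(r + 3)
Cancel the common factor (r + 3).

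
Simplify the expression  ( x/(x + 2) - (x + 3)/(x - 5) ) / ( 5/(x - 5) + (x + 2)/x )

Numerator: x/(x + 2) - (x + 3)/(x - 5) = (-10*x - 6)/(x² - 3*x - 10)
Denominator: 5/(x - 5) + (x + 2)/x = (x² + 2*x - 10)/(x² - 5*x)
Divide: ((-10*x - 6)/(x² - 3*x - 10)) · ((x² - 5*x)/(x² + 2*x - 10)) = (-10*x² - 6*x)/(x³ + 4*x² - 6*x - 20)

(-10*x² - 6*x)/(x³ + 4*x² - 6*x - 20)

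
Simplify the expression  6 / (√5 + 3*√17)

Multiply numerator and denominator by -√5 + 3*√17.
Denominator becomes 148; numerator becomes -6*√5 + 18*√17.

(-3*√5 + 9*√17)/74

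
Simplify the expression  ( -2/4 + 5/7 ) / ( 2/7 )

Numerator: -2/4 + 5/7 = 3/14
Denominator: 2/7 = 2/7
Divide: (3/14) · (7/2) = 3/4

3/4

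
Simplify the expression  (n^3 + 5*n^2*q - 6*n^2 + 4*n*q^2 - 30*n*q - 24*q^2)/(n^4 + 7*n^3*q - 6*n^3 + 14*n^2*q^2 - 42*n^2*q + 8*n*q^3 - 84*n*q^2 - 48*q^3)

Factor: n^3 + 5*n^2*q - 6*n^2 + 4*n*q^2 - 30*n*q - 24*q^2 = (n + 4*q)*(n - 6)*(n + q);  n^4 + 7*n^3*q - 6*n^3 + 14*n^2*q^2 - 42*n^2*q + 8*n*q^3 - 84*n*q^2 - 48*q^3 = (n - 6)*(n + 2*q)*(n + 4*q)*(n + q)
Cancel the common factors (n - 6), (n + q), (n + 4*q).

1/(n + 2*q)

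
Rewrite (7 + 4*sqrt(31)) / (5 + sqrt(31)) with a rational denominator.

(-13*sqrt(31) + 89)/6

Multiply numerator and denominator by -sqrt(31) + 5.
Denominator becomes -6; numerator becomes -89 + 13*sqrt(31).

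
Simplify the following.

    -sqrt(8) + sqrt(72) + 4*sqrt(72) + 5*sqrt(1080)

sqrt(8) = 2*sqrt(2); sqrt(72) = 6*sqrt(2); 4*sqrt(72) = 24*sqrt(2); 5*sqrt(1080) = 30*sqrt(30)

28*sqrt(2) + 30*sqrt(30)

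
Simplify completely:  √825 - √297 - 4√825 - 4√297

-30*√33

√825 = 5*√33; √297 = 3*√33; 4√825 = 20*√33; 4√297 = 12*√33
Combine: (5 - 3 - 20 - 12)·√33 = -30*√33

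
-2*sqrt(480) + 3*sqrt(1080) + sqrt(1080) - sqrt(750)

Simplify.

11*sqrt(30)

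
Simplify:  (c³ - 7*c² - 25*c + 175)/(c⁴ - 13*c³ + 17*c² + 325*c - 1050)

1/(c - 6)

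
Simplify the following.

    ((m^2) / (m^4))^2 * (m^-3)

Inside the bracket: (m^-2)
Raise to the power 2: (m^-4)
Multiply by (m^-3): add exponents.

m^(-7)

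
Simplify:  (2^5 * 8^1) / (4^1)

2^5 = 2^5; 8^1 = 2^3; 4^1 = 2^2
Combine exponents: 2^6

2^6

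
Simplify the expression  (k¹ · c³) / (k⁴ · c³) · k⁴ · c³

c³*k

Quotient: (k^-3)
Multiply by k⁴ · c³: add exponents.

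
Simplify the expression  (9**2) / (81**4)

3**(-12)

9**2 = 3**4; 81**4 = 3**16
Combine exponents: 3**(-12)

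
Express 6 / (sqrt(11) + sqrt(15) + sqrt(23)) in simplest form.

(-4*sqrt(3795) + 6*sqrt(23) + 38*sqrt(15) + 54*sqrt(11))/217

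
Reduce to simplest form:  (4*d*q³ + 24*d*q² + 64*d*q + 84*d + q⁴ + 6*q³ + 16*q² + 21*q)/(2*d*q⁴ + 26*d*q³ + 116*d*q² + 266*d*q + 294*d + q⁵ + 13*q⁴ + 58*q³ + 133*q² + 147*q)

(4*d + q)/(2*d*q + 14*d + q² + 7*q)

Factor: 4*d*q³ + 24*d*q² + 64*d*q + 84*d + q⁴ + 6*q³ + 16*q² + 21*q = (q + 3)·(4*d + q)·(q² + 3*q + 7);  2*d*q⁴ + 26*d*q³ + 116*d*q² + 266*d*q + 294*d + q⁵ + 13*q⁴ + 58*q³ + 133*q² + 147*q = (q² + 3*q + 7)·(q + 3)·(2*d + q)·(q + 7)
Cancel the common factors (q² + 3*q + 7), (q + 3).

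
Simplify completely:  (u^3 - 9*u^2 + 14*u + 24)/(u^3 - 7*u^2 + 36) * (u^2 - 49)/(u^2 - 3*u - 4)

Factor: u^3 - 9*u^2 + 14*u + 24 = (u - 4)*(u + 1)*(u - 6);  u^3 - 7*u^2 + 36 = (u - 6)*(u - 3)*(u + 2);  u^2 - 49 = (u - 7)*(u + 7);  u^2 - 3*u - 4 = (u + 1)*(u - 4)
Cancel the common factors (u - 4), (u + 1), (u - 6).

(u^2 - 49)/(u^2 - u - 6)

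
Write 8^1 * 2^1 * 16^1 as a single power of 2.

2^8

8^1 = 2^3; 2^1 = 2^1; 16^1 = 2^4
Combine exponents: 2^8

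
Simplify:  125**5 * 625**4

5**31

125**5 = 5**15; 625**4 = 5**16
Combine exponents: 5**31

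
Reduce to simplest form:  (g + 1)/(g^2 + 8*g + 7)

Factor: g^2 + 8*g + 7 = (g + 1)*(g + 7)
Cancel the common factor (g + 1).

1/(g + 7)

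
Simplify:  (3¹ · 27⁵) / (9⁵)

3¹ = 3^1; 27⁵ = 3^15; 9⁵ = 3^10
Combine exponents: 3^6

3^6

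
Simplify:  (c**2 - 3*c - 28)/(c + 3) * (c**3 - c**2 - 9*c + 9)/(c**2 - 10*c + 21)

Factor: c**2 - 3*c - 28 = (c - 7)*(c + 4);  c**3 - c**2 - 9*c + 9 = (c - 3)*(c - 1)*(c + 3);  c**2 - 10*c + 21 = (c - 7)*(c - 3)
Cancel the common factors (c - 3), (c - 7), (c + 3).

c**2 + 3*c - 4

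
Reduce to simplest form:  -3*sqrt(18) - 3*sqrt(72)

3*sqrt(18) = 9*sqrt(2); 3*sqrt(72) = 18*sqrt(2)
Combine: (-9 - 18)·sqrt(2) = -27*sqrt(2)

-27*sqrt(2)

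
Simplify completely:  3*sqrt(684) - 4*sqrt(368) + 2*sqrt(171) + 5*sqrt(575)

3*sqrt(684) = 18*sqrt(19); 4*sqrt(368) = 16*sqrt(23); 2*sqrt(171) = 6*sqrt(19); 5*sqrt(575) = 25*sqrt(23)

9*sqrt(23) + 24*sqrt(19)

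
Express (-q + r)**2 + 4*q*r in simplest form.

(q + r)**2

Expanding gives q**2 + 2*q*r + r**2, a perfect square.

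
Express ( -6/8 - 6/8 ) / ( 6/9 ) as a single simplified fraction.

-9/4

Numerator: -6/8 - 6/8 = -3/2
Denominator: 6/9 = 2/3
Divide: (-3/2) · (3/2) = -9/4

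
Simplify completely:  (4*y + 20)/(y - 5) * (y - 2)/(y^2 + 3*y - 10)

4/(y - 5)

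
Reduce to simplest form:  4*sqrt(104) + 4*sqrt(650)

4*sqrt(104) = 8*sqrt(26); 4*sqrt(650) = 20*sqrt(26)
Combine: (8 + 20)·sqrt(26) = 28*sqrt(26)

28*sqrt(26)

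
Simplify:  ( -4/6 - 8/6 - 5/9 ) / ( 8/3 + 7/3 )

-23/45

Numerator: -4/6 - 8/6 - 5/9 = -23/9
Denominator: 8/3 + 7/3 = 5
Divide: (-23/9) · (1/5) = -23/45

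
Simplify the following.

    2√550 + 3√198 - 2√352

11*√22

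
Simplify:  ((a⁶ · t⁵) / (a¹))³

Inside the bracket: a⁵ · t⁵
Raise to the power 3: a^15 · t^15

a^15*t^15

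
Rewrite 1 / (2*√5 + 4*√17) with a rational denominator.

(-√5 + 2*√17)/126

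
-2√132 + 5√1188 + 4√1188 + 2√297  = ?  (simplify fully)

2√132 = 4*√33; 5√1188 = 30*√33; 4√1188 = 24*√33; 2√297 = 6*√33
Combine: (-4 + 30 + 24 + 6)·√33 = 56*√33

56*√33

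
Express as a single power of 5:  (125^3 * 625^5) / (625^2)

5^21

125^3 = 5^9; 625^5 = 5^20; 625^2 = 5^8
Combine exponents: 5^21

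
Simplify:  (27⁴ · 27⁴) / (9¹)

27⁴ = 3^12; 27⁴ = 3^12; 9¹ = 3^2
Combine exponents: 3^22

3^22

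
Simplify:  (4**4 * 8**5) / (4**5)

2**13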